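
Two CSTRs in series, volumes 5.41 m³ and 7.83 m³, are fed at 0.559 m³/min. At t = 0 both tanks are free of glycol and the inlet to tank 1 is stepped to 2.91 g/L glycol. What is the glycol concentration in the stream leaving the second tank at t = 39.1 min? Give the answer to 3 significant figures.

Time constants: τᵢ = Vᵢ/Q for each well-mixed tank.
τ₁ = 5.41/0.559 = 9.6780 min; τ₂ = 7.83/0.559 = 14.007 min.
Solving the cascade with C₁(0)=C₂(0)=0 gives C₂(t) = C_in[1 − (τ₁ e^(−t/τ₁) − τ₂ e^(−t/τ₂))/(τ₁ − τ₂)].
At t = 39.1: e^(−t/τ₁) = 0.017596, e^(−t/τ₂) = 0.061333.
C₂ = 2.91·[1 − (9.6780·0.017596 − 14.007·0.061333)/(-4.3292)] = 2.91·0.84089 = 2.4470 g/L.

2.45 g/L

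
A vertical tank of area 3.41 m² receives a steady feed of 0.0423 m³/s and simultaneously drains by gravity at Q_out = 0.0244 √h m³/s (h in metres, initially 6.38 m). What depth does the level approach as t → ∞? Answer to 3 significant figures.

Level balance: A dh/dt = 0.0423 − 0.0244 √h. Setting dh/dt = 0:
Q_in = 0.0244 √h_ss ⇒ √h_ss = 0.0423/0.0244 = 1.7336.
h_ss = 1.7336² = 3.0054 m. (Since h₀ = 6.38 m > h_ss, the level will fall toward this value.)

3.01 m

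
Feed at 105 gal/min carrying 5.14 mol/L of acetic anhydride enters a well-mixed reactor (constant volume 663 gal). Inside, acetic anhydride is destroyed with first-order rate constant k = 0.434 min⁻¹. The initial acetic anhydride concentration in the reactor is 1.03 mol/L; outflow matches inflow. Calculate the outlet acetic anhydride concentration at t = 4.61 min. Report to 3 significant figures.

1.35 mol/L

Species balance: V dC/dt = Q C_in − Q C − k V C.
This is linear with rate a = Q/V + k = 0.59237 min⁻¹.
C_ss = Q C_in/(Q + kV) = 1.3742 mol/L; C(t) = C_ss + (C₀ − C_ss) e^(−a t).
C(4.61) = 1.3742 + (-0.34418)·e^(−0.59237·4.61) = 1.3742 + (-0.34418)·0.065165 = 1.3518 mol/L.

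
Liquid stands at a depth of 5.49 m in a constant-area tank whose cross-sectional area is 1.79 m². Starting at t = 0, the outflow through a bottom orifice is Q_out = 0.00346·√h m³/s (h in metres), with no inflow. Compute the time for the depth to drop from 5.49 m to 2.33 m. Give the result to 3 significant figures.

845 s

Mass balance (ρ constant): A dh/dt = −0.00346 √h.
This is separable: 2 d(√h)/dt = −0.00346/A, so √h = √h₀ − (0.00346/(2A)) t.
t = 2A(√h₀ − √h)/0.00346 = 2·1.79·(√5.49 − √2.33)/0.00346
  = 3.5800 × (2.3431 − 1.5264) / 0.00346 = 844.96 s.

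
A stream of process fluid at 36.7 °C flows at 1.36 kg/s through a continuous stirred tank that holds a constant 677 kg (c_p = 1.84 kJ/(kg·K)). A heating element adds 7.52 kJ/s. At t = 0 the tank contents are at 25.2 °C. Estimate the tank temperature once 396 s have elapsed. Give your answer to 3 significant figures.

33.2 °C

Energy balance: M c_p dT/dt = ṁ c_p (T_in − T) + 7.52.
τ = M/ṁ = 497.79 s; T_ss = T_in + Q̇/(ṁ c_p) = 36.7 + 7.52/(1.36·1.84) = 39.705 °C.
Solution: T(t) = T_ss + (T₀ − T_ss) e^(−t/τ).
T(396) = 39.705 + (-14.505)·e^(−396/497.79) = 39.705 + (-14.505)·0.45135 = 33.158 °C.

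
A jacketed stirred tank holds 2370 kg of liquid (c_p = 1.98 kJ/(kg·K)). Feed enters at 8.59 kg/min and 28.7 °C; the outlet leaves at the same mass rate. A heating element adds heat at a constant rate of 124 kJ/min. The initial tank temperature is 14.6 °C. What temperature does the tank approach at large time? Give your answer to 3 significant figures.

Unsteady energy balance on the tank contents: M c_p dT/dt = ṁ c_p (T_in − T) + 124.
At steady state dT/dt = 0 ⇒ T_ss = T_in + Q̇/(ṁ c_p) = 28.7 + 124/(8.59·1.98) = 35.991 °C.

36.0 °C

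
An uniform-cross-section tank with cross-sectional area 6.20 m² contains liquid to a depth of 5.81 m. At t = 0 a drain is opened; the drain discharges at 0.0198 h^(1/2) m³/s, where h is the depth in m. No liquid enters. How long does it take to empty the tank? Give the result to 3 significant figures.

Unsteady balance on liquid volume: A dh/dt = −0.0198 √h.
Separate and integrate: 2(√h − √h₀) = −(0.0198/A) t.
Tank is empty when √h = 0: t_empty = 2A√h₀/0.0198.
t_empty = 2·6.20·√5.81/0.0198 = 12.400·2.4104/0.0198 = 1509.5 s.

1510 s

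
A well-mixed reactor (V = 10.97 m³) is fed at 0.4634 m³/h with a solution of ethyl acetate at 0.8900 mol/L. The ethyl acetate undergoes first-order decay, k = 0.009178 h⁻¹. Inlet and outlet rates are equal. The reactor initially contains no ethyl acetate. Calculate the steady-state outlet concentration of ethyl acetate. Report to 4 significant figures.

Species balance: V dC/dt = Q C_in − Q C − k V C.
At steady state: 0 = Q C_in − (Q + kV) C_ss, so C_ss = Q C_in/(Q + kV).
C_ss = 0.4634·0.8900/(0.4634 + 0.009178·10.97) = 0.412426/0.564083 = 0.731145 mol/L.

0.7311 mol/L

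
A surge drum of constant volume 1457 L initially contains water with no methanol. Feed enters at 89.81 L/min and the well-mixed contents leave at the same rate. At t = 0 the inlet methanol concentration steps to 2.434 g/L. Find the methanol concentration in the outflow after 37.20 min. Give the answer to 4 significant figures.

Transient balance on the dissolved component: V dC/dt = Q(C_in − C).
Rewrite as dC/dt + C/τ = C_in/τ, τ = V/Q = 16.2231 min.
Solution: C(t) = C_in + (C₀ − C_in) e^(−t/τ).
C(37.20) = 2.434 + (0 − 2.434)·e^(−37.20/16.2231) = 2.434 + (-2.43400)·0.100961 = 2.18826 g/L.

2.188 g/L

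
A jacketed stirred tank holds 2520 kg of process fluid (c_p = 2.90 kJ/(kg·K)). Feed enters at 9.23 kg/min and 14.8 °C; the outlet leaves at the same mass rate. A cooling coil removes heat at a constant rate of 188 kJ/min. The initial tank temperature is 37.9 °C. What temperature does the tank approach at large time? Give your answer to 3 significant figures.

M c_p dT/dt = ṁ c_p (T_in − T) − Q̇.
At steady state dT/dt = 0 ⇒ T_ss = T_in − Q̇/(ṁ c_p) = 14.8 − 188/(9.23·2.90) = 7.7764 °C.

7.78 °C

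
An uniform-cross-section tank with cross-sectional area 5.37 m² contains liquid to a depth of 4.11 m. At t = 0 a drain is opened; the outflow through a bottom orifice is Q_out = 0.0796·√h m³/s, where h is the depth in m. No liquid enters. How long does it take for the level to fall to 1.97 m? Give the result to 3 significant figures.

84.2 s

Volume balance on the tank: A dh/dt = −0.0796 √h.
This is separable: 2 d(√h)/dt = −0.0796/A, so √h = √h₀ − (0.0796/(2A)) t.
t = 2A(√h₀ − √h)/0.0796 = 2·5.37·(√4.11 − √1.97)/0.0796
  = 10.740 × (2.0273 − 1.4036) / 0.0796 = 84.159 s.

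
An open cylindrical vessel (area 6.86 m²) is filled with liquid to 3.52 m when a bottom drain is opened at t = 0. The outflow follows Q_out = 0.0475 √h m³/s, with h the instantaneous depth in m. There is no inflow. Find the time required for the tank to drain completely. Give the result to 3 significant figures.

Accumulation of liquid (constant cross-section A): A dh/dt = −0.0475 √h.
∫ h^(−1/2) dh = −(0.0475/A) ∫ dt, giving 2√h = 2√h₀ − (0.0475/A) t.
Set h = 0: 2√h₀ = (0.0475/A) t_empty ⇒ t_empty = 2A√h₀/0.0475.
t_empty = 2·6.86·√3.52/0.0475 = 13.720·1.8762/0.0475 = 541.92 s.

542 s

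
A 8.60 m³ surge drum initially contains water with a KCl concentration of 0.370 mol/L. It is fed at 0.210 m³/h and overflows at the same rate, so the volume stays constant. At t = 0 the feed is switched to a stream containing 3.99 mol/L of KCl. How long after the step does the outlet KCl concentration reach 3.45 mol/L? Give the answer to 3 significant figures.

Species balance: V dC/dt = Q(C_in − C) ⇒ τ = V/Q = 40.952 h.
C(t) = C_in + (C₀ − C_in) e^(−t/τ). Set C = 3.45 and solve for t:
e^(−t/τ) = (C − C_in)/(C₀ − C_in) = (3.45 − 3.99)/(0.370 − 3.99) = 0.14917
t = −τ ln(…) = 40.952 × 1.9027 = 77.918 h.

77.9 h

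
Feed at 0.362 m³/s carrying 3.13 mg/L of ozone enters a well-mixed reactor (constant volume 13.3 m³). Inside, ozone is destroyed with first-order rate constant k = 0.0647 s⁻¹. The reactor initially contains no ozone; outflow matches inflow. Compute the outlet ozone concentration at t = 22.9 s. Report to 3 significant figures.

Species balance: V dC/dt = Q C_in − Q C − k V C.
This is linear with rate a = Q/V + k = 0.091918 s⁻¹.
C_ss = Q C_in/(Q + kV) = 0.92683 mg/L; C(t) = C_ss + (C₀ − C_ss) e^(−a t).
C(22.9) = 0.92683 + (-0.92683)·e^(−0.091918·22.9) = 0.92683 + (-0.92683)·0.12186 = 0.81389 mg/L.

0.814 mg/L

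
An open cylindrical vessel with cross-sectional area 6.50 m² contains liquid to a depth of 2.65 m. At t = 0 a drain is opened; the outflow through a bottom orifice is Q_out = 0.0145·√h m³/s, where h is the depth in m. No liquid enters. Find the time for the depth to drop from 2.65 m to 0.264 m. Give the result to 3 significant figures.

With no inflow, A dh/dt = −0.0145 √h.
This is separable: 2 d(√h)/dt = −0.0145/A, so √h = √h₀ − (0.0145/(2A)) t.
t = 2A(√h₀ − √h)/0.0145 = 2·6.50·(√2.65 − √0.264)/0.0145
  = 13.000 × (1.6279 − 0.51381) / 0.0145 = 998.82 s.

999 s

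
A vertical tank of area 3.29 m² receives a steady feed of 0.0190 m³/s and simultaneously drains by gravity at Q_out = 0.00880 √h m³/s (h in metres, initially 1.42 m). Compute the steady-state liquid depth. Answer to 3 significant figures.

4.66 m

A dh/dt = Q_in − 0.00880 √h. Steady state requires inflow = outflow:
Q_in = 0.00880 √h_ss ⇒ √h_ss = 0.0190/0.00880 = 2.1591.
h_ss = 2.1591² = 4.6617 m. (Since h₀ = 1.42 m < h_ss, the level will rise toward this value.)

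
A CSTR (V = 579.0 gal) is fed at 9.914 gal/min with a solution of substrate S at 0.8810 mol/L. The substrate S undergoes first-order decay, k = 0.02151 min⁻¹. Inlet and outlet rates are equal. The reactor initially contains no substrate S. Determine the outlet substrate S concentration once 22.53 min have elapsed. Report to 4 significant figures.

0.2269 mol/L

Species balance: V dC/dt = Q C_in − Q C − k V C.
This is linear with rate a = Q/V + k = 0.0386326 min⁻¹.
C_ss = Q C_in/(Q + kV) = 0.390474 mol/L; C(t) = C_ss + (C₀ − C_ss) e^(−a t).
C(22.53) = 0.390474 + (-0.390474)·e^(−0.0386326·22.53) = 0.390474 + (-0.390474)·0.418787 = 0.226949 mol/L.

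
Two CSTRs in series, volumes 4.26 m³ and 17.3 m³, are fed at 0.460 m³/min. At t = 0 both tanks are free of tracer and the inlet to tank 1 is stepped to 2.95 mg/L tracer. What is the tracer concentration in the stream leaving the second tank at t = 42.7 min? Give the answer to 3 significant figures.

1.70 mg/L

Time constants: τᵢ = Vᵢ/Q for each well-mixed tank.
τ₁ = 4.26/0.460 = 9.2609 min; τ₂ = 17.3/0.460 = 37.609 min.
Solving the cascade with C₁(0)=C₂(0)=0 gives C₂(t) = C_in[1 − (τ₁ e^(−t/τ₁) − τ₂ e^(−t/τ₂))/(τ₁ − τ₂)].
At t = 42.7: e^(−t/τ₁) = 0.0099439, e^(−t/τ₂) = 0.32130.
C₂ = 2.95·[1 − (9.2609·0.0099439 − 37.609·0.32130)/(-28.348)] = 2.95·0.57698 = 1.7021 mg/L.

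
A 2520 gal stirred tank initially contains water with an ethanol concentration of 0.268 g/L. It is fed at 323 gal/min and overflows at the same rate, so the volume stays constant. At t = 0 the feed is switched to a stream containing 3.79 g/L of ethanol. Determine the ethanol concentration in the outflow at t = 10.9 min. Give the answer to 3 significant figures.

2.92 g/L

Accumulation = in − out for the solute gives V dC/dt = Q(C_in − C).
Time constant τ = V/Q = 2520/323 = 7.8019 min.
Integrating: C(t) = C_in + (C₀ − C_in) e^(−t/τ).
C(10.9) = 3.79 + (0.268 − 3.79)·e^(−10.9/7.8019) = 3.79 + (-3.5220)·0.24731 = 2.9190 g/L.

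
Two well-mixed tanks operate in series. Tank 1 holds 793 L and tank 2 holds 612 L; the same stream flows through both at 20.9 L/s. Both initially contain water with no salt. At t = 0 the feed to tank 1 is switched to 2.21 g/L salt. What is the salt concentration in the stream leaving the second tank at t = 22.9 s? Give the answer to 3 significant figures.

Time constants: τᵢ = Vᵢ/Q for each well-mixed tank.
τ₁ = 793/20.9 = 37.943 s; τ₂ = 612/20.9 = 29.282 s.
Tank 1: C₁ = C_in(1 − e^(−t/τ₁)). Tank 2 (τ₁ ≠ τ₂): C₂ = C_in[1 − (τ₁ e^(−t/τ₁) − τ₂ e^(−t/τ₂))/(τ₁ − τ₂)].
At t = 22.9: e^(−t/τ₁) = 0.54687, e^(−t/τ₂) = 0.45747.
C₂ = 2.21·[1 − (37.943·0.54687 − 29.282·0.45747)/(8.6603)] = 2.21·0.15085 = 0.33338 g/L.

0.333 g/L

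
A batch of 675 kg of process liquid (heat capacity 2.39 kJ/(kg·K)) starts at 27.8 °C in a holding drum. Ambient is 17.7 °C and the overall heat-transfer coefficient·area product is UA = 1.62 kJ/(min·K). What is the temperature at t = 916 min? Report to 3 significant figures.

21.7 °C

Lumped-capacitance energy balance: M c_p dT/dt = UA(T_amb − T).
dT/dt = (T_ss − T)/τ with T_ss = T_amb = 17.700 °C, τ = M c_p/UA = 675·2.39/1.62 = 995.83 min.
Integrating: T(t) = T_ss + (T₀ − T_ss) e^(−t/τ).
T(916) = 17.700 + (10.100)·0.39859 = 21.726 °C.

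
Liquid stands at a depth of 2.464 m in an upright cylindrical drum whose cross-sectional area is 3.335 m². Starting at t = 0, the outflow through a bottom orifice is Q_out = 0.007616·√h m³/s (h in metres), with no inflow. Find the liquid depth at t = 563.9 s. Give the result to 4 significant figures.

A dh/dt = −Q_out = −0.007616 √h.
Separate and integrate: 2(√h − √h₀) = −(0.007616/A) t.
√h = √2.464 − 0.007616·563.9/(2·3.335) = 1.56971 − 0.643877 = 0.925836.
h = 0.925836² = 0.857172 m.

0.8572 m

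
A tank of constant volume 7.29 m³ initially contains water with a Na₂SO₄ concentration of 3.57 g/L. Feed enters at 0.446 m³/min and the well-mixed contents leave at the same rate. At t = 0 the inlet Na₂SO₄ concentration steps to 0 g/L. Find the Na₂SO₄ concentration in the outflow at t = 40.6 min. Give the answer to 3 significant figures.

Unsteady species balance (constant V, well mixed): V dC/dt = Q(C_in − C).
Time constant τ = V/Q = 7.29/0.446 = 16.345 min.
C approaches C_in exponentially: C(t) = C_in + (C₀ − C_in) e^(−t/τ).
C(40.6) = 0 + (3.57 − 0)·e^(−40.6/16.345) = 0 + (3.5700)·0.083418 = 0.29780 g/L.

0.298 g/L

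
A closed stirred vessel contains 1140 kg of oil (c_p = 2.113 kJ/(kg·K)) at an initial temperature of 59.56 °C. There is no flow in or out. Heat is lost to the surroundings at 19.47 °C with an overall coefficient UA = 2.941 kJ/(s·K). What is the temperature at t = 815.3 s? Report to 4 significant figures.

34.29 °C

Lumped-capacitance energy balance: M c_p dT/dt = UA(T_amb − T).
dT/dt = (T_ss − T)/τ with T_ss = T_amb = 19.4700 °C, τ = M c_p/UA = 1140·2.113/2.941 = 819.048 s.
T approaches T_ss exponentially: T(t) = T_ss + (T₀ − T_ss) e^(−t/τ).
T(815.3) = 19.4700 + (40.0900)·0.369567 = 34.2859 °C.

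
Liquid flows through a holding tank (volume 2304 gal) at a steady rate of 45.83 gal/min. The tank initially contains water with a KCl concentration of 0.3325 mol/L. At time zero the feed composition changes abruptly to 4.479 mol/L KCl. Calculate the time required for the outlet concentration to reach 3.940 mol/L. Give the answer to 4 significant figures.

102.6 min

Unsteady species balance (constant V, well mixed): V dC/dt = Q(C_in − C), so τ = V/Q = 50.2727 min.
C(t) = C_in + (C₀ − C_in) e^(−t/τ). Set C = 3.940 and solve for t:
e^(−t/τ) = (C − C_in)/(C₀ − C_in) = (3.940 − 4.479)/(0.3325 − 4.479) = 0.129989
t = −τ ln(…) = 50.2727 × 2.04030 = 102.572 min.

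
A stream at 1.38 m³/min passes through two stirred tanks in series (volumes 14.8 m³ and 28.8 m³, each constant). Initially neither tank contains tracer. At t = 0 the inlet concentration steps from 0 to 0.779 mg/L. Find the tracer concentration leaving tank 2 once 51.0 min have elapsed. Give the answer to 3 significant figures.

Each tank obeys Vᵢ dCᵢ/dt = Q(Cᵢ₋₁ − Cᵢ), so τᵢ = Vᵢ/Q.
τ₁ = 14.8/1.38 = 10.725 min; τ₂ = 28.8/1.38 = 20.870 min.
Tank 1: C₁ = C_in(1 − e^(−t/τ₁)). Tank 2 (τ₁ ≠ τ₂): C₂ = C_in[1 − (τ₁ e^(−t/τ₁) − τ₂ e^(−t/τ₂))/(τ₁ − τ₂)].
At t = 51.0: e^(−t/τ₁) = 0.0086051, e^(−t/τ₂) = 0.086835.
C₂ = 0.779·[1 − (10.725·0.0086051 − 20.870·0.086835)/(-10.145)] = 0.779·0.83047 = 0.64693 mg/L.

0.647 mg/L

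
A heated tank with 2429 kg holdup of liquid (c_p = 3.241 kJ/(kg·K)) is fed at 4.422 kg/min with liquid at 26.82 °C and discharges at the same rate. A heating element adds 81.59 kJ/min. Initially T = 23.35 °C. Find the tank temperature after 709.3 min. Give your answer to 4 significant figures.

Unsteady energy balance on the tank contents: M c_p dT/dt = ṁ c_p (T_in − T) + 81.59.
τ = M/ṁ = 549.299 min; T_ss = T_in + Q̇/(ṁ c_p) = 26.82 + 81.59/(4.422·3.241) = 32.5130 °C.
Solution: T(t) = T_ss + (T₀ − T_ss) e^(−t/τ).
T(709.3) = 32.5130 + (-9.16297)·e^(−709.3/549.299) = 32.5130 + (-9.16297)·0.274918 = 29.9939 °C.

29.99 °C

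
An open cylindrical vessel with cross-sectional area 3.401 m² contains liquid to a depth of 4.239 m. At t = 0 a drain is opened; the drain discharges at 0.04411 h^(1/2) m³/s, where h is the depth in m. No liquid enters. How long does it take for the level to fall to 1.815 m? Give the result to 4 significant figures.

Accumulation of liquid (constant cross-section A): A dh/dt = −0.04411 √h.
Separate and integrate: 2(√h − √h₀) = −(0.04411/A) t.
t = 2A(√h₀ − √h)/0.04411 = 2·3.401·(√4.239 − √1.815)/0.04411
  = 6.80200 × (2.05888 − 1.34722) / 0.04411 = 109.742 s.

109.7 s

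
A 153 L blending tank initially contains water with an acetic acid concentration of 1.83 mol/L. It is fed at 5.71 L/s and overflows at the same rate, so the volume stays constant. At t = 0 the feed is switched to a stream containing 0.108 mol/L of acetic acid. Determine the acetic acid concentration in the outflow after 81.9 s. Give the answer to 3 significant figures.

0.189 mol/L

Species balance on the tank: V dC/dt = Q(C_in − C).
Time constant τ = V/Q = 153/5.71 = 26.795 s.
C approaches C_in exponentially: C(t) = C_in + (C₀ − C_in) e^(−t/τ).
C(81.9) = 0.108 + (1.83 − 0.108)·e^(−81.9/26.795) = 0.108 + (1.7220)·0.047051 = 0.18902 mol/L.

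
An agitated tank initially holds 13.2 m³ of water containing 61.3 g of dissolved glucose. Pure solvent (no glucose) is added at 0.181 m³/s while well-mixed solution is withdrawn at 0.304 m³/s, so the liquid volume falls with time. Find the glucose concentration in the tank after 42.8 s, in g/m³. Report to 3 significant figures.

2.20 g/m³

Total volume: dV/dt = Q_in − Q_out = -0.12300 m³/s, so V(t) = 13.2 − 0.12300 t and V(42.8) = 7.9356 m³.
Solute balance: dm/dt = 0 − Q_out C = −Q_out m/V(t).
dm/m = −Q_out dt/(V₀ − 0.12300 t); integrating gives ln(m/m₀) = −(Q_out/(Q_in−Q_out)) ln(V/V₀).
m = m₀ (V₀/V)^(Q_out/(Q_in−Q_out)) = 61.3 × (13.2/7.9356)^(-2.4715) = 17.429 g.
C = m/V = 17.429/7.9356 = 2.1963 g/m³.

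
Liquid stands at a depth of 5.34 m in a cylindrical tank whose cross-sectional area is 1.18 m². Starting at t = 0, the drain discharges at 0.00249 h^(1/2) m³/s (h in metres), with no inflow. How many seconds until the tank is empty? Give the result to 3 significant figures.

With no inflow, A dh/dt = −0.00249 √h.
Separate and integrate: 2(√h − √h₀) = −(0.00249/A) t.
Set h = 0: 2√h₀ = (0.00249/A) t_empty ⇒ t_empty = 2A√h₀/0.00249.
t_empty = 2·1.18·√5.34/0.00249 = 2.3600·2.3108/0.00249 = 2190.2 s.

2190 s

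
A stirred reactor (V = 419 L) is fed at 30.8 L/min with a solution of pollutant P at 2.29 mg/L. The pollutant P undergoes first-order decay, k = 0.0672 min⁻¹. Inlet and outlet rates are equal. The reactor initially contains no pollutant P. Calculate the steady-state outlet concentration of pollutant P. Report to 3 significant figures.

1.20 mg/L

Accumulation = in − out − consumed: V dC/dt = Q C_in − Q C − k V C.
Steady state (dC/dt = 0): C_ss = Q C_in/(Q + kV) = C_in/(1 + kV/Q).
C_ss = 30.8·2.29/(30.8 + 0.0672·419) = 70.532/58.957 = 1.1963 mg/L.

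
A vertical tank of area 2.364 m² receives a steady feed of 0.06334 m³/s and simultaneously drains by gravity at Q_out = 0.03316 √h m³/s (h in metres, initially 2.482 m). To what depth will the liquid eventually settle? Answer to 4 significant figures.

3.649 m

A dh/dt = Q_in − 0.03316 √h. Steady state requires inflow = outflow:
Q_in = 0.03316 √h_ss ⇒ √h_ss = 0.06334/0.03316 = 1.91013.
h_ss = 1.91013² = 3.64861 m. (Since h₀ = 2.482 m < h_ss, the level will rise toward this value.)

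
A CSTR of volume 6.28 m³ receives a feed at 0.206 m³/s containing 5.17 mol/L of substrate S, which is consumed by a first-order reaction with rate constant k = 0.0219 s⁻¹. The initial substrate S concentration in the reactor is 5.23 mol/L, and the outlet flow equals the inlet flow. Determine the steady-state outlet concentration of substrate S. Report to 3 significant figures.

Species balance: V dC/dt = Q C_in − Q C − k V C.
Steady state (dC/dt = 0): C_ss = Q C_in/(Q + kV) = C_in/(1 + kV/Q).
C_ss = 0.206·5.17/(0.206 + 0.0219·6.28) = 1.0650/0.34353 = 3.1002 mol/L.

3.10 mol/L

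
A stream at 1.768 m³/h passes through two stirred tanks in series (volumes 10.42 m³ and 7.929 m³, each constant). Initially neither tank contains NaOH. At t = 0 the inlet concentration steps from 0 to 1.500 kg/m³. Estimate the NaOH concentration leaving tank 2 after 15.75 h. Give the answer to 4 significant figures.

1.209 kg/m³

Species balance on tank i: dCᵢ/dt = (Cᵢ₋₁ − Cᵢ)/τᵢ with τᵢ = Vᵢ/Q.
τ₁ = 10.42/1.768 = 5.89367 h; τ₂ = 7.929/1.768 = 4.48473 h.
Solving the cascade with C₁(0)=C₂(0)=0 gives C₂(t) = C_in[1 − (τ₁ e^(−t/τ₁) − τ₂ e^(−t/τ₂))/(τ₁ − τ₂)].
At t = 15.75: e^(−t/τ₁) = 0.0690889, e^(−t/τ₂) = 0.0298396.
C₂ = 1.500·[1 − (5.89367·0.0690889 − 4.48473·0.0298396)/(1.40894)] = 1.500·0.805978 = 1.20897 kg/m³.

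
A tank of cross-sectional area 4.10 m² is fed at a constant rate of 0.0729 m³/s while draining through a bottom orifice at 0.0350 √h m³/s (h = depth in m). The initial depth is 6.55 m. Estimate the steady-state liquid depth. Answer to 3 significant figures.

4.34 m

A dh/dt = Q_in − 0.0350 √h. Steady state requires inflow = outflow:
Q_in = 0.0350 √h_ss ⇒ √h_ss = 0.0729/0.0350 = 2.0829.
h_ss = 2.0829² = 4.3383 m. (Since h₀ = 6.55 m > h_ss, the level will fall toward this value.)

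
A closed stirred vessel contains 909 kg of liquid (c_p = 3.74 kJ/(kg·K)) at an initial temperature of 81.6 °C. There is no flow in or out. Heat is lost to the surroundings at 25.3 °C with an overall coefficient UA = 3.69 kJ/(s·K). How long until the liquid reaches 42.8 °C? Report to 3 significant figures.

Lumped-capacitance energy balance: M c_p dT/dt = UA(T_amb − T).
τ = M c_p/UA = 921.32 s; T_ss = T_amb = 25.300 °C.
T(t) = T_ss + (T₀ − T_ss)e^(−t/τ); set T = 42.8:
t = −τ ln[(T − T_ss)/(T₀ − T_ss)] = −921.32 · ln(0.31083) = 1076.6 s.

1080 s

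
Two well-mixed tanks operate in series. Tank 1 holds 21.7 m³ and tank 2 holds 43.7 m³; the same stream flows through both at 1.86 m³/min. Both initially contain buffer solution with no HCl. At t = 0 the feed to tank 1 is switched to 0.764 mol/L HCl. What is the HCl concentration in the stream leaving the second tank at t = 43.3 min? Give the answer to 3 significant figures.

0.542 mol/L

Time constants: τᵢ = Vᵢ/Q for each well-mixed tank.
τ₁ = 21.7/1.86 = 11.667 min; τ₂ = 43.7/1.86 = 23.495 min.
Solving the cascade with C₁(0)=C₂(0)=0 gives C₂(t) = C_in[1 − (τ₁ e^(−t/τ₁) − τ₂ e^(−t/τ₂))/(τ₁ − τ₂)].
At t = 43.3: e^(−t/τ₁) = 0.024443, e^(−t/τ₂) = 0.15835.
C₂ = 0.764·[1 − (11.667·0.024443 − 23.495·0.15835)/(-11.828)] = 0.764·0.70958 = 0.54212 mol/L.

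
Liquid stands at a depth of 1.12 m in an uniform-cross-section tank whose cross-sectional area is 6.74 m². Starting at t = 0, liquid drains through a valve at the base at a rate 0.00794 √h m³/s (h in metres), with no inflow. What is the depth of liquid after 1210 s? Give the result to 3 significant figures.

0.119 m

Volume balance on the tank: A dh/dt = −0.00794 √h.
∫ h^(−1/2) dh = −(0.00794/A) ∫ dt, giving 2√h = 2√h₀ − (0.00794/A) t.
√h = √1.12 − 0.00794·1210/(2·6.74) = 1.0583 − 0.71272 = 0.34559.
h = 0.34559² = 0.11943 m.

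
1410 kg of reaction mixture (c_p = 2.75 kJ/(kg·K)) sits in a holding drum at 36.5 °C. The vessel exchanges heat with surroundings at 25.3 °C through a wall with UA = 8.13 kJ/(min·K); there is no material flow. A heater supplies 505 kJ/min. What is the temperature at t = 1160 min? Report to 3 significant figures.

82.9 °C

Heat balance on the well-mixed liquid: M c_p dT/dt = −UA(T − T_amb) + Q̇.
dT/dt = (T_ss − T)/τ with T_ss = T_amb + Q̇/UA = 25.3 + 505/8.13 = 87.416 °C, τ = M c_p/UA = 1410·2.75/8.13 = 476.94 min.
Integrating: T(t) = T_ss + (T₀ − T_ss) e^(−t/τ).
T(1160) = 87.416 + (-50.916)·0.087845 = 82.943 °C.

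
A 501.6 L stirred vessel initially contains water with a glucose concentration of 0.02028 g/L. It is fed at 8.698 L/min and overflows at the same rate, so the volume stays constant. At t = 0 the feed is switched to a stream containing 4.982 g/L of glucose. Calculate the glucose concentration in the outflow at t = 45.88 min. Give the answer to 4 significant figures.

2.743 g/L

Transient balance on the dissolved component: V dC/dt = Q(C_in − C).
Time constant τ = V/Q = 501.6/8.698 = 57.6684 min.
C approaches C_in exponentially: C(t) = C_in + (C₀ − C_in) e^(−t/τ).
C(45.88) = 4.982 + (0.02028 − 4.982)·e^(−45.88/57.6684) = 4.982 + (-4.96172)·0.451318 = 2.74269 g/L.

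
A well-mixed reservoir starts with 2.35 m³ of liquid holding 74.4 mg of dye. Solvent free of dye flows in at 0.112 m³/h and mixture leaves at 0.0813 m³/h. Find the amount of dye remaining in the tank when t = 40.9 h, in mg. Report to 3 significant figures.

23.9 mg

Total volume: dV/dt = Q_in − Q_out = 0.030700 m³/h, so V(t) = 2.35 + 0.030700 t and V(40.9) = 3.6056 m³.
Species balance (pure solvent in): dm/dt = −Q_out · m/V(t).
Separate: dm/m = −Q_out dt/V(t) ⇒ ln(m/m₀) = −(Q_out/(Q_in−Q_out)) ln(V/V₀).
m = m₀ (V₀/V)^(Q_out/(Q_in−Q_out)) = 74.4 × (2.35/3.6056)^(2.6482) = 23.946 mg.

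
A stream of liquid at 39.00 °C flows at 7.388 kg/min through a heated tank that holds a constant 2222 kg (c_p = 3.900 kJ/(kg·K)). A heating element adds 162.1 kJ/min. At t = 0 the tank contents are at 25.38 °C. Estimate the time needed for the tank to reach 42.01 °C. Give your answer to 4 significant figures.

M c_p dT/dt = ṁ c_p (T_in − T) + Q̇.
τ = M/ṁ = 300.758 min; T_ss = T_in + Q̇/(ṁ c_p) = 44.6259 °C.
T(t) = T_ss + (T₀ − T_ss) e^(−t/τ). Set T = 42.01:
e^(−t/τ) = (42.01 − 44.6259)/(25.38 − 44.6259) = 0.135920
t = −300.758 · ln(0.135920) = 600.220 min.

600.2 min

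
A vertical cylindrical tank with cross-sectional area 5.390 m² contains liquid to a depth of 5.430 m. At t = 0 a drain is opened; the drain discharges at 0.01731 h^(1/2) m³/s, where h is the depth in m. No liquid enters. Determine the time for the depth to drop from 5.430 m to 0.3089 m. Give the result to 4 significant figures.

A dh/dt = −Q_out = −0.01731 √h.
Separate and integrate: 2(√h − √h₀) = −(0.01731/A) t.
t = 2A(√h₀ − √h)/0.01731 = 2·5.390·(√5.430 − √0.3089)/0.01731
  = 10.7800 × (2.33024 − 0.555788) / 0.01731 = 1105.06 s.

1105 s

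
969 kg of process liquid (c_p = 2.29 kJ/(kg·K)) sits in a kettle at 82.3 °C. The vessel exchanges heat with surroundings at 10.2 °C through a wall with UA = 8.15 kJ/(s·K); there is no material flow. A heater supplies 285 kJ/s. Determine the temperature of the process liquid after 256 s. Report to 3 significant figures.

M c_p dT/dt = −UA(T − T_amb) + Q̇.
dT/dt = (T_ss − T)/τ with T_ss = T_amb + Q̇/UA = 10.2 + 285/8.15 = 45.169 °C, τ = M c_p/UA = 969·2.29/8.15 = 272.27 s.
Integrating: T(t) = T_ss + (T₀ − T_ss) e^(−t/τ).
T(256) = 45.169 + (37.131)·0.39053 = 59.670 °C.

59.7 °C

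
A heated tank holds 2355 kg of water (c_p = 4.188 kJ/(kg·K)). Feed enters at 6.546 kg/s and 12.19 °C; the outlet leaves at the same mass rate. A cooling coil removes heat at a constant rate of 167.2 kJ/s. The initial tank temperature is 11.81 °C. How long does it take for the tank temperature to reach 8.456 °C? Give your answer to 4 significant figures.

M c_p dT/dt = ṁ c_p (T_in − T) − Q̇.
τ = M/ṁ = 359.762 s; T_ss = T_in − Q̇/(ṁ c_p) = 6.09107 °C.
T(t) = T_ss + (T₀ − T_ss) e^(−t/τ). Set T = 8.456:
e^(−t/τ) = (8.456 − 6.09107)/(11.81 − 6.09107) = 0.413527
t = −359.762 · ln(0.413527) = 317.682 s.

317.7 s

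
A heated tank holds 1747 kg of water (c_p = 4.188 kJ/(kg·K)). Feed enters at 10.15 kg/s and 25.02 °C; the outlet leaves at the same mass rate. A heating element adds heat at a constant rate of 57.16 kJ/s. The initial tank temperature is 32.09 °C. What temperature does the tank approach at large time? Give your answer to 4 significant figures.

M c_p dT/dt = ṁ c_p (T_in − T) + Q̇.
At steady state dT/dt = 0 ⇒ T_ss = T_in + Q̇/(ṁ c_p) = 25.02 + 57.16/(10.15·4.188) = 26.3647 °C.

26.36 °C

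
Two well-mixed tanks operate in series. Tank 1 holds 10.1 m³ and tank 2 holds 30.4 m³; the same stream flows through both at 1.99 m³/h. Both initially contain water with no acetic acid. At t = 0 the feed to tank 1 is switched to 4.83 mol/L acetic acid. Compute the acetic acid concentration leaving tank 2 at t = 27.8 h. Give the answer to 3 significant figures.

3.67 mol/L

Time constants: τᵢ = Vᵢ/Q for each well-mixed tank.
τ₁ = 10.1/1.99 = 5.0754 h; τ₂ = 30.4/1.99 = 15.276 h.
Tank 1: C₁ = C_in(1 − e^(−t/τ₁)). Tank 2 (τ₁ ≠ τ₂): C₂ = C_in[1 − (τ₁ e^(−t/τ₁) − τ₂ e^(−t/τ₂))/(τ₁ − τ₂)].
At t = 27.8: e^(−t/τ₁) = 0.0041801, e^(−t/τ₂) = 0.16206.
C₂ = 4.83·[1 − (5.0754·0.0041801 − 15.276·0.16206)/(-10.201)] = 4.83·0.75939 = 3.6679 mol/L.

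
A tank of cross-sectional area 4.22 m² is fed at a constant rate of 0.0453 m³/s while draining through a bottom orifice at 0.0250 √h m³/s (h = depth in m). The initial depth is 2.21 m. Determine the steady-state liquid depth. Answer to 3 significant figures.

Level balance: A dh/dt = 0.0453 − 0.0250 √h. Setting dh/dt = 0:
Q_in = 0.0250 √h_ss ⇒ √h_ss = 0.0453/0.0250 = 1.8120.
h_ss = 1.8120² = 3.2833 m. (Since h₀ = 2.21 m < h_ss, the level will rise toward this value.)

3.28 m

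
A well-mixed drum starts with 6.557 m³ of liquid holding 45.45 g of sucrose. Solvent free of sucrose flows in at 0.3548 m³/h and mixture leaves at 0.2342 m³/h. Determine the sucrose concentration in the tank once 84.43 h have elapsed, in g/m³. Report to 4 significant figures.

Let m(t) be the amount of sucrose. Volume: V(t) = V₀ + (Q_in − Q_out) t = 6.557 + 0.120600 t; V(84.43) = 16.7393 m³.
Species balance (pure solvent in): dm/dt = −Q_out · m/V(t).
Separate: dm/m = −Q_out dt/V(t) ⇒ ln(m/m₀) = −(Q_out/(Q_in−Q_out)) ln(V/V₀).
m = m₀ (V₀/V)^(Q_out/(Q_in−Q_out)) = 45.45 × (6.557/16.7393)^(1.94196) = 7.36372 g.
C = m/V = 7.36372/16.7393 = 0.439907 g/m³.

0.4399 g/m³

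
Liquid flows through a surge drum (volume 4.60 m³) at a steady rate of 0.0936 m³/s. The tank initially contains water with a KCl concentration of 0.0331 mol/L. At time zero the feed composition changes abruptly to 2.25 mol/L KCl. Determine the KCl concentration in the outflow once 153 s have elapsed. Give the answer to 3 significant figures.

Unsteady species balance (constant V, well mixed): V dC/dt = Q(C_in − C).
Time constant τ = V/Q = 4.60/0.0936 = 49.145 s.
Solution: C(t) = C_in + (C₀ − C_in) e^(−t/τ).
C(153) = 2.25 + (0.0331 − 2.25)·e^(−153/49.145) = 2.25 + (-2.2169)·0.044458 = 2.1514 mol/L.

2.15 mol/L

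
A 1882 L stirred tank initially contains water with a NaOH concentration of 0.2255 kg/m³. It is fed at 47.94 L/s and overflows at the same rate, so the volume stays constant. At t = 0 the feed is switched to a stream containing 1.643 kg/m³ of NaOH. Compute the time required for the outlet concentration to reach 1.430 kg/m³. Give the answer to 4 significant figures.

Species balance on the tank: V dC/dt = Q(C_in − C), so τ = V/Q = 39.2574 s.
C(t) = C_in + (C₀ − C_in) e^(−t/τ). Set C = 1.430 and solve for t:
e^(−t/τ) = (C − C_in)/(C₀ − C_in) = (1.430 − 1.643)/(0.2255 − 1.643) = 0.150265
t = −τ ln(…) = 39.2574 × 1.89536 = 74.4068 s.

74.41 s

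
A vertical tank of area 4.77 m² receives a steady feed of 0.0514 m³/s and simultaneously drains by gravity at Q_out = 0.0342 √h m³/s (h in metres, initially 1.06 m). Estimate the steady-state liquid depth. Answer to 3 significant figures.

2.26 m

A dh/dt = Q_in − 0.0342 √h. Steady state requires inflow = outflow:
Q_in = 0.0342 √h_ss ⇒ √h_ss = 0.0514/0.0342 = 1.5029.
h_ss = 1.5029² = 2.2588 m. (Since h₀ = 1.06 m < h_ss, the level will rise toward this value.)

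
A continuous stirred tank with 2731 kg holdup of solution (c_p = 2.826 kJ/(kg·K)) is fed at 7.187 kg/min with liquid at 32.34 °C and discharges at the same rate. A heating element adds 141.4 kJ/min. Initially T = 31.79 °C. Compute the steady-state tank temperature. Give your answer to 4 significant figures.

39.30 °C

M c_p dT/dt = ṁ c_p (T_in − T) + Q̇.
At steady state dT/dt = 0 ⇒ T_ss = T_in + Q̇/(ṁ c_p) = 32.34 + 141.4/(7.187·2.826) = 39.3019 °C.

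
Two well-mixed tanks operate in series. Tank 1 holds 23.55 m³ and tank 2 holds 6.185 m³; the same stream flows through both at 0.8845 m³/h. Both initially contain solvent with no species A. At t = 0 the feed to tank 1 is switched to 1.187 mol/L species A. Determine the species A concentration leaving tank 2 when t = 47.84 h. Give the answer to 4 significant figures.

0.9205 mol/L

Time constants: τᵢ = Vᵢ/Q for each well-mixed tank.
τ₁ = 23.55/0.8845 = 26.6252 h; τ₂ = 6.185/0.8845 = 6.99265 h.
Tank 1: C₁ = C_in(1 − e^(−t/τ₁)). Tank 2 (τ₁ ≠ τ₂): C₂ = C_in[1 − (τ₁ e^(−t/τ₁) − τ₂ e^(−t/τ₂))/(τ₁ − τ₂)].
At t = 47.84: e^(−t/τ₁) = 0.165830, e^(−t/τ₂) = 0.00106853.
C₂ = 1.187·[1 − (26.6252·0.165830 − 6.99265·0.00106853)/(19.6326)] = 1.187·0.775486 = 0.920502 mol/L.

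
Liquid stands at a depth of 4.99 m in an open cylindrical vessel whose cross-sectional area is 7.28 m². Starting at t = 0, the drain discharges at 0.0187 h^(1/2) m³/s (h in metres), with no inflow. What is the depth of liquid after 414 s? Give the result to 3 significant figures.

2.90 m

Unsteady balance on liquid volume: A dh/dt = −0.0187 √h.
This is separable: 2 d(√h)/dt = −0.0187/A, so √h = √h₀ − (0.0187/(2A)) t.
√h = √4.99 − 0.0187·414/(2·7.28) = 2.2338 − 0.53172 = 1.7021.
h = 1.7021² = 2.8972 m.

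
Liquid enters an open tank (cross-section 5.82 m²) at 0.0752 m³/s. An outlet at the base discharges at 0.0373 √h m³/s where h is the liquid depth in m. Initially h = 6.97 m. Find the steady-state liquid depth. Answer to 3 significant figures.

Level balance: A dh/dt = 0.0752 − 0.0373 √h. Setting dh/dt = 0:
Q_in = 0.0373 √h_ss ⇒ √h_ss = 0.0752/0.0373 = 2.0161.
h_ss = 2.0161² = 4.0646 m. (Since h₀ = 6.97 m > h_ss, the level will fall toward this value.)

4.06 m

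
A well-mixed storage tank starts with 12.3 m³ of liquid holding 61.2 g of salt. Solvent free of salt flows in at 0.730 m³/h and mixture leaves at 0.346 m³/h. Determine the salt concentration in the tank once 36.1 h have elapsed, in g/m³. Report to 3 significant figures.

Let m(t) be the amount of salt. Volume: V(t) = V₀ + (Q_in − Q_out) t = 12.3 + 0.38400 t; V(36.1) = 26.162 m³.
Species balance (pure solvent in): dm/dt = −Q_out · m/V(t).
Separate: dm/m = −Q_out dt/V(t) ⇒ ln(m/m₀) = −(Q_out/(Q_in−Q_out)) ln(V/V₀).
m = m₀ (V₀/V)^(Q_out/(Q_in−Q_out)) = 61.2 × (12.3/26.162)^(0.90104) = 31.004 g.
C = m/V = 31.004/26.162 = 1.1851 g/m³.

1.19 g/m³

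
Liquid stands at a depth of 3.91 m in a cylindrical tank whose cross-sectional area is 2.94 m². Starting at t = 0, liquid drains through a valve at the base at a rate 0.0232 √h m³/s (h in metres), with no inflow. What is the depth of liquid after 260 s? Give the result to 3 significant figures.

Mass balance (ρ constant): A dh/dt = −0.0232 √h.
Separate and integrate: 2(√h − √h₀) = −(0.0232/A) t.
√h = √3.91 − 0.0232·260/(2·2.94) = 1.9774 − 1.0259 = 0.95152.
h = 0.95152² = 0.90539 m.

0.905 m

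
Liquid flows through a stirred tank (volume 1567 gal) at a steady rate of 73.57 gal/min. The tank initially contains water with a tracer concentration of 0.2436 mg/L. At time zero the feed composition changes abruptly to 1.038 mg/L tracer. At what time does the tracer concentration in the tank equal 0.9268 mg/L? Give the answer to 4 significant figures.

Species balance: V dC/dt = Q(C_in − C) ⇒ τ = V/Q = 21.2994 min.
C(t) = C_in + (C₀ − C_in) e^(−t/τ). Set C = 0.9268 and solve for t:
e^(−t/τ) = (C − C_in)/(C₀ − C_in) = (0.9268 − 1.038)/(0.2436 − 1.038) = 0.139980
t = −τ ln(…) = 21.2994 × 1.96626 = 41.8802 min.

41.88 min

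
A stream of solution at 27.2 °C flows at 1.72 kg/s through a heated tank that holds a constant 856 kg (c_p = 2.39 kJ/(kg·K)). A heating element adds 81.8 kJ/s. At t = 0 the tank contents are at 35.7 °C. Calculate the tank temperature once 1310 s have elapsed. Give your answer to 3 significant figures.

46.3 °C

Unsteady energy balance on the tank contents: M c_p dT/dt = ṁ c_p (T_in − T) + 81.8.
τ = M/ṁ = 497.67 s; T_ss = T_in + Q̇/(ṁ c_p) = 27.2 + 81.8/(1.72·2.39) = 47.099 °C.
T approaches T_ss exponentially: T(t) = T_ss + (T₀ − T_ss) e^(−t/τ).
T(1310) = 47.099 + (-11.399)·e^(−1310/497.67) = 47.099 + (-11.399)·0.071917 = 46.279 °C.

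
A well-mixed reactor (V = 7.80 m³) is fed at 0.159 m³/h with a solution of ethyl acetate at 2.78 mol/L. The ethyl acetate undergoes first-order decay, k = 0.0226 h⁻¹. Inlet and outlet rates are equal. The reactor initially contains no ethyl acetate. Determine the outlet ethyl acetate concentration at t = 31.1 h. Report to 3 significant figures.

0.972 mol/L

Accumulation = in − out − consumed: V dC/dt = Q C_in − Q C − k V C.
dC/dt = (Q/V) C_in − (Q/V + k) C; effective rate a = Q/V + k = 0.020385 + 0.0226 = 0.042985 h⁻¹.
C_ss = Q C_in/(Q + kV) = 1.3184 mol/L; C(t) = C_ss + (C₀ − C_ss) e^(−a t).
C(31.1) = 1.3184 + (-1.3184)·e^(−0.042985·31.1) = 1.3184 + (-1.3184)·0.26268 = 0.97205 mol/L.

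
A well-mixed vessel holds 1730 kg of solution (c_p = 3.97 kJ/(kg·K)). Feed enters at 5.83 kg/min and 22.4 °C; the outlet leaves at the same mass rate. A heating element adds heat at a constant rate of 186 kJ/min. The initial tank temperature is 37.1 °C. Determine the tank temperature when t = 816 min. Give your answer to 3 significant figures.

30.9 °C

M c_p dT/dt = ṁ c_p (T_in − T) + Q̇.
Rearrange: dT/dt = (T_ss − T)/τ with τ = M/ṁ = 296.74 min and T_ss = T_in + Q̇/(ṁ c_p) = 30.436 °C.
T approaches T_ss exponentially: T(t) = T_ss + (T₀ − T_ss) e^(−t/τ).
T(816) = 30.436 + (6.6637)·e^(−816/296.74) = 30.436 + (6.6637)·0.063936 = 30.862 °C.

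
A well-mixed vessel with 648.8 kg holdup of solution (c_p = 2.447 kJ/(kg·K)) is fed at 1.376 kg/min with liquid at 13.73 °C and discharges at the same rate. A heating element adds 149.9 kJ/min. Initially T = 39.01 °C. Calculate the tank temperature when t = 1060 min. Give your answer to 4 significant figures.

56.22 °C

M c_p dT/dt = ṁ c_p (T_in − T) + Q̇.
Rearrange: dT/dt = (T_ss − T)/τ with τ = M/ṁ = 471.512 min and T_ss = T_in + Q̇/(ṁ c_p) = 58.2494 °C.
Solution: T(t) = T_ss + (T₀ − T_ss) e^(−t/τ).
T(1060) = 58.2494 + (-19.2394)·e^(−1060/471.512) = 58.2494 + (-19.2394)·0.105601 = 56.2177 °C.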